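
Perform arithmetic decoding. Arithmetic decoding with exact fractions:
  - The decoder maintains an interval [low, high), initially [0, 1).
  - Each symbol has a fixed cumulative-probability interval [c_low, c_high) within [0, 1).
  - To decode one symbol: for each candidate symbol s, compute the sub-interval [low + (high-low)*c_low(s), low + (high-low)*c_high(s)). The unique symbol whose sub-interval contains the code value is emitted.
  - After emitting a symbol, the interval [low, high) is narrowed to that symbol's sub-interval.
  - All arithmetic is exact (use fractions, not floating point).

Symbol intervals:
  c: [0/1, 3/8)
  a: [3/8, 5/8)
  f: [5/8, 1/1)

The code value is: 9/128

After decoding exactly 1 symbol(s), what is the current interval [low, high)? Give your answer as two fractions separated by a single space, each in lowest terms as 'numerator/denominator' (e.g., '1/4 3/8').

Step 1: interval [0/1, 1/1), width = 1/1 - 0/1 = 1/1
  'c': [0/1 + 1/1*0/1, 0/1 + 1/1*3/8) = [0/1, 3/8) <- contains code 9/128
  'a': [0/1 + 1/1*3/8, 0/1 + 1/1*5/8) = [3/8, 5/8)
  'f': [0/1 + 1/1*5/8, 0/1 + 1/1*1/1) = [5/8, 1/1)
  emit 'c', narrow to [0/1, 3/8)

Answer: 0/1 3/8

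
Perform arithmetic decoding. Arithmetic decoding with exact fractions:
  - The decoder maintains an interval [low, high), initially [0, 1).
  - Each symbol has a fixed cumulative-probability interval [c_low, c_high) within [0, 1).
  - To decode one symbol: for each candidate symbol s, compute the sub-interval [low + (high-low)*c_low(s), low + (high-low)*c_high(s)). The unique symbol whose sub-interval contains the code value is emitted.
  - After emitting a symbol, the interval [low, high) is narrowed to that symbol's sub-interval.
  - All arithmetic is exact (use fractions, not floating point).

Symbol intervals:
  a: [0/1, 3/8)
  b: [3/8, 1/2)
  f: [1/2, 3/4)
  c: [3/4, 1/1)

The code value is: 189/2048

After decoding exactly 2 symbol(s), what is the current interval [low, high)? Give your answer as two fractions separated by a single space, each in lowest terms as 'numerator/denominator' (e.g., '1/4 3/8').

Answer: 0/1 9/64

Derivation:
Step 1: interval [0/1, 1/1), width = 1/1 - 0/1 = 1/1
  'a': [0/1 + 1/1*0/1, 0/1 + 1/1*3/8) = [0/1, 3/8) <- contains code 189/2048
  'b': [0/1 + 1/1*3/8, 0/1 + 1/1*1/2) = [3/8, 1/2)
  'f': [0/1 + 1/1*1/2, 0/1 + 1/1*3/4) = [1/2, 3/4)
  'c': [0/1 + 1/1*3/4, 0/1 + 1/1*1/1) = [3/4, 1/1)
  emit 'a', narrow to [0/1, 3/8)
Step 2: interval [0/1, 3/8), width = 3/8 - 0/1 = 3/8
  'a': [0/1 + 3/8*0/1, 0/1 + 3/8*3/8) = [0/1, 9/64) <- contains code 189/2048
  'b': [0/1 + 3/8*3/8, 0/1 + 3/8*1/2) = [9/64, 3/16)
  'f': [0/1 + 3/8*1/2, 0/1 + 3/8*3/4) = [3/16, 9/32)
  'c': [0/1 + 3/8*3/4, 0/1 + 3/8*1/1) = [9/32, 3/8)
  emit 'a', narrow to [0/1, 9/64)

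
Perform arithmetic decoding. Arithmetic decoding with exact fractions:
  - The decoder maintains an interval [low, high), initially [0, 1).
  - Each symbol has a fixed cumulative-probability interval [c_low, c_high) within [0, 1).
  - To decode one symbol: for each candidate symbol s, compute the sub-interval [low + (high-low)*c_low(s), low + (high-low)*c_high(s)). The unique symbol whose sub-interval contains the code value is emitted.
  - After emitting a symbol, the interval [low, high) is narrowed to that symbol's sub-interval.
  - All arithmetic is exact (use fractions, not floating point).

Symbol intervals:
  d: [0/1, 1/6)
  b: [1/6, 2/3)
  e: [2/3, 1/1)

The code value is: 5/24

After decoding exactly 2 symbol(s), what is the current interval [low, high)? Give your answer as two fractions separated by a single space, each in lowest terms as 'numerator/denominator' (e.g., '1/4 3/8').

Step 1: interval [0/1, 1/1), width = 1/1 - 0/1 = 1/1
  'd': [0/1 + 1/1*0/1, 0/1 + 1/1*1/6) = [0/1, 1/6)
  'b': [0/1 + 1/1*1/6, 0/1 + 1/1*2/3) = [1/6, 2/3) <- contains code 5/24
  'e': [0/1 + 1/1*2/3, 0/1 + 1/1*1/1) = [2/3, 1/1)
  emit 'b', narrow to [1/6, 2/3)
Step 2: interval [1/6, 2/3), width = 2/3 - 1/6 = 1/2
  'd': [1/6 + 1/2*0/1, 1/6 + 1/2*1/6) = [1/6, 1/4) <- contains code 5/24
  'b': [1/6 + 1/2*1/6, 1/6 + 1/2*2/3) = [1/4, 1/2)
  'e': [1/6 + 1/2*2/3, 1/6 + 1/2*1/1) = [1/2, 2/3)
  emit 'd', narrow to [1/6, 1/4)

Answer: 1/6 1/4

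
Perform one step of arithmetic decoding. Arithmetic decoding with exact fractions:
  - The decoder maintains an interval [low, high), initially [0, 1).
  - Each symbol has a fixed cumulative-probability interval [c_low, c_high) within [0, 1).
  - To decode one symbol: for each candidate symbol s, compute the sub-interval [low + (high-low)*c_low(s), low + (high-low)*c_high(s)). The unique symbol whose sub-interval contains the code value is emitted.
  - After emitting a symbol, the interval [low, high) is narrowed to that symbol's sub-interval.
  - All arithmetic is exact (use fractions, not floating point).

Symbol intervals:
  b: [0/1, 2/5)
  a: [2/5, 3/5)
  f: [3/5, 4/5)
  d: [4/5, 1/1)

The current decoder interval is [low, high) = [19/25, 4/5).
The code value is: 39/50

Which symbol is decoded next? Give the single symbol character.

Interval width = high − low = 4/5 − 19/25 = 1/25
Scaled code = (code − low) / width = (39/50 − 19/25) / 1/25 = 1/2
  b: [0/1, 2/5) 
  a: [2/5, 3/5) ← scaled code falls here ✓
  f: [3/5, 4/5) 
  d: [4/5, 1/1) 

Answer: a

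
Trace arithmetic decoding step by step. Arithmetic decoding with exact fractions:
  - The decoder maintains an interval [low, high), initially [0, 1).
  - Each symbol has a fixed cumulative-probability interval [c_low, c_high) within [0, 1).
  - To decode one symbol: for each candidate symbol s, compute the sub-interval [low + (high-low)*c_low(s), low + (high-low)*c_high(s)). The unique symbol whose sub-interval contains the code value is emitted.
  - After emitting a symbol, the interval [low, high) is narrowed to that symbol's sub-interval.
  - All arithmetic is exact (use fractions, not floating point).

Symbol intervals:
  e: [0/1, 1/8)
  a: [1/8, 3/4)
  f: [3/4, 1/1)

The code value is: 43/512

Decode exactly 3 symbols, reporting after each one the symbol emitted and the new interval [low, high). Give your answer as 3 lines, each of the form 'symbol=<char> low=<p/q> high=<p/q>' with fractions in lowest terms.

Answer: symbol=e low=0/1 high=1/8
symbol=a low=1/64 high=3/32
symbol=f low=19/256 high=3/32

Derivation:
Step 1: interval [0/1, 1/1), width = 1/1 - 0/1 = 1/1
  'e': [0/1 + 1/1*0/1, 0/1 + 1/1*1/8) = [0/1, 1/8) <- contains code 43/512
  'a': [0/1 + 1/1*1/8, 0/1 + 1/1*3/4) = [1/8, 3/4)
  'f': [0/1 + 1/1*3/4, 0/1 + 1/1*1/1) = [3/4, 1/1)
  emit 'e', narrow to [0/1, 1/8)
Step 2: interval [0/1, 1/8), width = 1/8 - 0/1 = 1/8
  'e': [0/1 + 1/8*0/1, 0/1 + 1/8*1/8) = [0/1, 1/64)
  'a': [0/1 + 1/8*1/8, 0/1 + 1/8*3/4) = [1/64, 3/32) <- contains code 43/512
  'f': [0/1 + 1/8*3/4, 0/1 + 1/8*1/1) = [3/32, 1/8)
  emit 'a', narrow to [1/64, 3/32)
Step 3: interval [1/64, 3/32), width = 3/32 - 1/64 = 5/64
  'e': [1/64 + 5/64*0/1, 1/64 + 5/64*1/8) = [1/64, 13/512)
  'a': [1/64 + 5/64*1/8, 1/64 + 5/64*3/4) = [13/512, 19/256)
  'f': [1/64 + 5/64*3/4, 1/64 + 5/64*1/1) = [19/256, 3/32) <- contains code 43/512
  emit 'f', narrow to [19/256, 3/32)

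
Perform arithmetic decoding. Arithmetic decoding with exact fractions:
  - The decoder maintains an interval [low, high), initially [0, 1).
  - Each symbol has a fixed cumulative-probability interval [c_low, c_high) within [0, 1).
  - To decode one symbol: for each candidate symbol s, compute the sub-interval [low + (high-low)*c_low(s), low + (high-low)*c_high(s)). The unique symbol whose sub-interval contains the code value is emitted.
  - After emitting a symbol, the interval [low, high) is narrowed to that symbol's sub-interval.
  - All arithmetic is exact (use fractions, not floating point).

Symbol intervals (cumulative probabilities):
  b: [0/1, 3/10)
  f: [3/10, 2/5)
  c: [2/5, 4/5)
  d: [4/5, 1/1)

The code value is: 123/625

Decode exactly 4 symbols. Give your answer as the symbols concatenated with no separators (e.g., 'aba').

Step 1: interval [0/1, 1/1), width = 1/1 - 0/1 = 1/1
  'b': [0/1 + 1/1*0/1, 0/1 + 1/1*3/10) = [0/1, 3/10) <- contains code 123/625
  'f': [0/1 + 1/1*3/10, 0/1 + 1/1*2/5) = [3/10, 2/5)
  'c': [0/1 + 1/1*2/5, 0/1 + 1/1*4/5) = [2/5, 4/5)
  'd': [0/1 + 1/1*4/5, 0/1 + 1/1*1/1) = [4/5, 1/1)
  emit 'b', narrow to [0/1, 3/10)
Step 2: interval [0/1, 3/10), width = 3/10 - 0/1 = 3/10
  'b': [0/1 + 3/10*0/1, 0/1 + 3/10*3/10) = [0/1, 9/100)
  'f': [0/1 + 3/10*3/10, 0/1 + 3/10*2/5) = [9/100, 3/25)
  'c': [0/1 + 3/10*2/5, 0/1 + 3/10*4/5) = [3/25, 6/25) <- contains code 123/625
  'd': [0/1 + 3/10*4/5, 0/1 + 3/10*1/1) = [6/25, 3/10)
  emit 'c', narrow to [3/25, 6/25)
Step 3: interval [3/25, 6/25), width = 6/25 - 3/25 = 3/25
  'b': [3/25 + 3/25*0/1, 3/25 + 3/25*3/10) = [3/25, 39/250)
  'f': [3/25 + 3/25*3/10, 3/25 + 3/25*2/5) = [39/250, 21/125)
  'c': [3/25 + 3/25*2/5, 3/25 + 3/25*4/5) = [21/125, 27/125) <- contains code 123/625
  'd': [3/25 + 3/25*4/5, 3/25 + 3/25*1/1) = [27/125, 6/25)
  emit 'c', narrow to [21/125, 27/125)
Step 4: interval [21/125, 27/125), width = 27/125 - 21/125 = 6/125
  'b': [21/125 + 6/125*0/1, 21/125 + 6/125*3/10) = [21/125, 114/625)
  'f': [21/125 + 6/125*3/10, 21/125 + 6/125*2/5) = [114/625, 117/625)
  'c': [21/125 + 6/125*2/5, 21/125 + 6/125*4/5) = [117/625, 129/625) <- contains code 123/625
  'd': [21/125 + 6/125*4/5, 21/125 + 6/125*1/1) = [129/625, 27/125)
  emit 'c', narrow to [117/625, 129/625)

Answer: bccc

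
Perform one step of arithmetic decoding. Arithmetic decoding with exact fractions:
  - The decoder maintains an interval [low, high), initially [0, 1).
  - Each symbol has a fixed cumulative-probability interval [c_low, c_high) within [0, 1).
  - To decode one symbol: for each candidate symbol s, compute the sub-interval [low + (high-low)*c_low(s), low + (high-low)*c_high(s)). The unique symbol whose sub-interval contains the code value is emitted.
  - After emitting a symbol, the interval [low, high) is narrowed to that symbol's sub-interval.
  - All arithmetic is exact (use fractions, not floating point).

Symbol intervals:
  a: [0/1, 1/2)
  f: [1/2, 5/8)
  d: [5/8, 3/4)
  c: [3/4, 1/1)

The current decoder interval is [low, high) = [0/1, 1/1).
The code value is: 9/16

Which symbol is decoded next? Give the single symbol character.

Interval width = high − low = 1/1 − 0/1 = 1/1
Scaled code = (code − low) / width = (9/16 − 0/1) / 1/1 = 9/16
  a: [0/1, 1/2) 
  f: [1/2, 5/8) ← scaled code falls here ✓
  d: [5/8, 3/4) 
  c: [3/4, 1/1) 

Answer: f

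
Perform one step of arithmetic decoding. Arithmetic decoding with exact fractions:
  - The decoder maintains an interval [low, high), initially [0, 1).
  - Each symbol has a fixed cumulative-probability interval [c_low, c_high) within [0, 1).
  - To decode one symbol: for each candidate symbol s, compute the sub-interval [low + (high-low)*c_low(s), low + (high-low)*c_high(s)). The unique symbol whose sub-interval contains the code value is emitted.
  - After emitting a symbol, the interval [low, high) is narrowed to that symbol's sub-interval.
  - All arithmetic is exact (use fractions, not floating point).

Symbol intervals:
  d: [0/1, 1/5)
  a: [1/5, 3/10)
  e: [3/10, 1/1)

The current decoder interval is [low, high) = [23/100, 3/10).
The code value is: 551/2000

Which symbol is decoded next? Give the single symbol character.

Answer: e

Derivation:
Interval width = high − low = 3/10 − 23/100 = 7/100
Scaled code = (code − low) / width = (551/2000 − 23/100) / 7/100 = 13/20
  d: [0/1, 1/5) 
  a: [1/5, 3/10) 
  e: [3/10, 1/1) ← scaled code falls here ✓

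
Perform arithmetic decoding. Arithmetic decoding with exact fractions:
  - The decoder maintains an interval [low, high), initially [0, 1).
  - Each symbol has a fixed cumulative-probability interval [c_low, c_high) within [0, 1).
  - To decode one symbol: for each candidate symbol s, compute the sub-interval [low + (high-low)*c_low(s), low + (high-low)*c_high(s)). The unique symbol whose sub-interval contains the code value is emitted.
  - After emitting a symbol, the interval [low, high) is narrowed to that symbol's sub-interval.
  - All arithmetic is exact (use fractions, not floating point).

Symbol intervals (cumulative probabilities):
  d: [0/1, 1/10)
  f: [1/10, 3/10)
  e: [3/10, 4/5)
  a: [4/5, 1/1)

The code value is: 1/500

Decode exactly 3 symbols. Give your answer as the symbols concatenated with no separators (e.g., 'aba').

Step 1: interval [0/1, 1/1), width = 1/1 - 0/1 = 1/1
  'd': [0/1 + 1/1*0/1, 0/1 + 1/1*1/10) = [0/1, 1/10) <- contains code 1/500
  'f': [0/1 + 1/1*1/10, 0/1 + 1/1*3/10) = [1/10, 3/10)
  'e': [0/1 + 1/1*3/10, 0/1 + 1/1*4/5) = [3/10, 4/5)
  'a': [0/1 + 1/1*4/5, 0/1 + 1/1*1/1) = [4/5, 1/1)
  emit 'd', narrow to [0/1, 1/10)
Step 2: interval [0/1, 1/10), width = 1/10 - 0/1 = 1/10
  'd': [0/1 + 1/10*0/1, 0/1 + 1/10*1/10) = [0/1, 1/100) <- contains code 1/500
  'f': [0/1 + 1/10*1/10, 0/1 + 1/10*3/10) = [1/100, 3/100)
  'e': [0/1 + 1/10*3/10, 0/1 + 1/10*4/5) = [3/100, 2/25)
  'a': [0/1 + 1/10*4/5, 0/1 + 1/10*1/1) = [2/25, 1/10)
  emit 'd', narrow to [0/1, 1/100)
Step 3: interval [0/1, 1/100), width = 1/100 - 0/1 = 1/100
  'd': [0/1 + 1/100*0/1, 0/1 + 1/100*1/10) = [0/1, 1/1000)
  'f': [0/1 + 1/100*1/10, 0/1 + 1/100*3/10) = [1/1000, 3/1000) <- contains code 1/500
  'e': [0/1 + 1/100*3/10, 0/1 + 1/100*4/5) = [3/1000, 1/125)
  'a': [0/1 + 1/100*4/5, 0/1 + 1/100*1/1) = [1/125, 1/100)
  emit 'f', narrow to [1/1000, 3/1000)

Answer: ddf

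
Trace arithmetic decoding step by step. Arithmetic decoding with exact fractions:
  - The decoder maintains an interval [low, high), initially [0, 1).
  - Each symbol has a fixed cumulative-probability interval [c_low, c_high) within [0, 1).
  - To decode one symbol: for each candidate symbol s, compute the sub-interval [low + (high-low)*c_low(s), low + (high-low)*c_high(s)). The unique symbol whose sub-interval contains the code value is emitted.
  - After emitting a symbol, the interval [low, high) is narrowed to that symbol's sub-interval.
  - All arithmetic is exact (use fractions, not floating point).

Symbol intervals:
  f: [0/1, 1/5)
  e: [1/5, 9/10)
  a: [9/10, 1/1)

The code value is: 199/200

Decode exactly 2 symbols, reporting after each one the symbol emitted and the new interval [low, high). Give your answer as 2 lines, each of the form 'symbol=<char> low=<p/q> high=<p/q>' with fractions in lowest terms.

Step 1: interval [0/1, 1/1), width = 1/1 - 0/1 = 1/1
  'f': [0/1 + 1/1*0/1, 0/1 + 1/1*1/5) = [0/1, 1/5)
  'e': [0/1 + 1/1*1/5, 0/1 + 1/1*9/10) = [1/5, 9/10)
  'a': [0/1 + 1/1*9/10, 0/1 + 1/1*1/1) = [9/10, 1/1) <- contains code 199/200
  emit 'a', narrow to [9/10, 1/1)
Step 2: interval [9/10, 1/1), width = 1/1 - 9/10 = 1/10
  'f': [9/10 + 1/10*0/1, 9/10 + 1/10*1/5) = [9/10, 23/25)
  'e': [9/10 + 1/10*1/5, 9/10 + 1/10*9/10) = [23/25, 99/100)
  'a': [9/10 + 1/10*9/10, 9/10 + 1/10*1/1) = [99/100, 1/1) <- contains code 199/200
  emit 'a', narrow to [99/100, 1/1)

Answer: symbol=a low=9/10 high=1/1
symbol=a low=99/100 high=1/1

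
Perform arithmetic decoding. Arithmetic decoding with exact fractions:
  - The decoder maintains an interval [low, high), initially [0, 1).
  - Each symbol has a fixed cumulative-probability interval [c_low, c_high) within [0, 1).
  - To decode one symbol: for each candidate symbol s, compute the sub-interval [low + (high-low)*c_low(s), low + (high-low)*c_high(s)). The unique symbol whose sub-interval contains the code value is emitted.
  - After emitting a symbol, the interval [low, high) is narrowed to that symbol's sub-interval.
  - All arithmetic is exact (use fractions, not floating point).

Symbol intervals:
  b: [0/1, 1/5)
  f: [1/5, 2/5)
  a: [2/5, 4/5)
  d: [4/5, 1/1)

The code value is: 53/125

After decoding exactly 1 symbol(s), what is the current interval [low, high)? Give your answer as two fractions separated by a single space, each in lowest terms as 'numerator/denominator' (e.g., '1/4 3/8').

Answer: 2/5 4/5

Derivation:
Step 1: interval [0/1, 1/1), width = 1/1 - 0/1 = 1/1
  'b': [0/1 + 1/1*0/1, 0/1 + 1/1*1/5) = [0/1, 1/5)
  'f': [0/1 + 1/1*1/5, 0/1 + 1/1*2/5) = [1/5, 2/5)
  'a': [0/1 + 1/1*2/5, 0/1 + 1/1*4/5) = [2/5, 4/5) <- contains code 53/125
  'd': [0/1 + 1/1*4/5, 0/1 + 1/1*1/1) = [4/5, 1/1)
  emit 'a', narrow to [2/5, 4/5)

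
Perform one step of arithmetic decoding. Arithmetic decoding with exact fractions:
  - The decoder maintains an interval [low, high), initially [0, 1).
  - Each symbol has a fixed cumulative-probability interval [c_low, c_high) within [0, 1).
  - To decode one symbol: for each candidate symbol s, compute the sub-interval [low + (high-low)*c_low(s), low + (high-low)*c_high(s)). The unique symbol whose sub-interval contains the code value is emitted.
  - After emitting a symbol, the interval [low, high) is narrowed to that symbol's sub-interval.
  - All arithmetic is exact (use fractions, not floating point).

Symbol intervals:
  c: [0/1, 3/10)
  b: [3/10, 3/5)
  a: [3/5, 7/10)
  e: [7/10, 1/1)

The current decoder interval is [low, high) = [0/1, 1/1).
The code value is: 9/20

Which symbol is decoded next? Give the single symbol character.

Answer: b

Derivation:
Interval width = high − low = 1/1 − 0/1 = 1/1
Scaled code = (code − low) / width = (9/20 − 0/1) / 1/1 = 9/20
  c: [0/1, 3/10) 
  b: [3/10, 3/5) ← scaled code falls here ✓
  a: [3/5, 7/10) 
  e: [7/10, 1/1) 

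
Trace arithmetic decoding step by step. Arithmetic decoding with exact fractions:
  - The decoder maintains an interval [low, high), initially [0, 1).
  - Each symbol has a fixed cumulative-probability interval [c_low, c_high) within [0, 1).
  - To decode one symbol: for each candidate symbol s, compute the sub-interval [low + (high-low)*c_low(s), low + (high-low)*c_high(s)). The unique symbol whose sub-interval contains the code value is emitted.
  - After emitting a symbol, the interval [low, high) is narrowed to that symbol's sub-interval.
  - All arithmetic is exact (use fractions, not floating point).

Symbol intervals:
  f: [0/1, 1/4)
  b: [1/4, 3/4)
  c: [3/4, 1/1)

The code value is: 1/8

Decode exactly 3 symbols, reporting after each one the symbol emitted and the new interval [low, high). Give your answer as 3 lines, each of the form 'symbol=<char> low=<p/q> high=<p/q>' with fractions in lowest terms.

Step 1: interval [0/1, 1/1), width = 1/1 - 0/1 = 1/1
  'f': [0/1 + 1/1*0/1, 0/1 + 1/1*1/4) = [0/1, 1/4) <- contains code 1/8
  'b': [0/1 + 1/1*1/4, 0/1 + 1/1*3/4) = [1/4, 3/4)
  'c': [0/1 + 1/1*3/4, 0/1 + 1/1*1/1) = [3/4, 1/1)
  emit 'f', narrow to [0/1, 1/4)
Step 2: interval [0/1, 1/4), width = 1/4 - 0/1 = 1/4
  'f': [0/1 + 1/4*0/1, 0/1 + 1/4*1/4) = [0/1, 1/16)
  'b': [0/1 + 1/4*1/4, 0/1 + 1/4*3/4) = [1/16, 3/16) <- contains code 1/8
  'c': [0/1 + 1/4*3/4, 0/1 + 1/4*1/1) = [3/16, 1/4)
  emit 'b', narrow to [1/16, 3/16)
Step 3: interval [1/16, 3/16), width = 3/16 - 1/16 = 1/8
  'f': [1/16 + 1/8*0/1, 1/16 + 1/8*1/4) = [1/16, 3/32)
  'b': [1/16 + 1/8*1/4, 1/16 + 1/8*3/4) = [3/32, 5/32) <- contains code 1/8
  'c': [1/16 + 1/8*3/4, 1/16 + 1/8*1/1) = [5/32, 3/16)
  emit 'b', narrow to [3/32, 5/32)

Answer: symbol=f low=0/1 high=1/4
symbol=b low=1/16 high=3/16
symbol=b low=3/32 high=5/32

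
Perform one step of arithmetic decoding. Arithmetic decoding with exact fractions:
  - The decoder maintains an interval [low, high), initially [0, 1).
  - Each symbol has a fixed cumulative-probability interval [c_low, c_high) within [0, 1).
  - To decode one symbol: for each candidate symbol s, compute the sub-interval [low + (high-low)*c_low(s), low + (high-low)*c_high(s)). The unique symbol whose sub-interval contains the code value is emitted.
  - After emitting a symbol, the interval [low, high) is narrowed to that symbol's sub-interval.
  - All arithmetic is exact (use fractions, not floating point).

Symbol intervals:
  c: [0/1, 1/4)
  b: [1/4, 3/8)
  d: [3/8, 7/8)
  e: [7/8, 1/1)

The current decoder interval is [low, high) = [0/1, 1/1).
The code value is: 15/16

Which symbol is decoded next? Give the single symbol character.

Answer: e

Derivation:
Interval width = high − low = 1/1 − 0/1 = 1/1
Scaled code = (code − low) / width = (15/16 − 0/1) / 1/1 = 15/16
  c: [0/1, 1/4) 
  b: [1/4, 3/8) 
  d: [3/8, 7/8) 
  e: [7/8, 1/1) ← scaled code falls here ✓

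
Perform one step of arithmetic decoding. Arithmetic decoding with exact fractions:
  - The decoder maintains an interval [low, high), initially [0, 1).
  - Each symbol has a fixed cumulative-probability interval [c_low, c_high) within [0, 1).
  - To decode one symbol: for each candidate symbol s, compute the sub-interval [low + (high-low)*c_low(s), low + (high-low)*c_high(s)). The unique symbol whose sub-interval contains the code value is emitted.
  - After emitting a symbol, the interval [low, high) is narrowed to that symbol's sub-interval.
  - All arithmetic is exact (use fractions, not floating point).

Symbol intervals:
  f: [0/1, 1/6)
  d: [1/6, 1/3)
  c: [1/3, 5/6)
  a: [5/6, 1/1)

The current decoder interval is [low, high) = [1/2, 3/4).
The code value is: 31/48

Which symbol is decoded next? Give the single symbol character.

Answer: c

Derivation:
Interval width = high − low = 3/4 − 1/2 = 1/4
Scaled code = (code − low) / width = (31/48 − 1/2) / 1/4 = 7/12
  f: [0/1, 1/6) 
  d: [1/6, 1/3) 
  c: [1/3, 5/6) ← scaled code falls here ✓
  a: [5/6, 1/1) 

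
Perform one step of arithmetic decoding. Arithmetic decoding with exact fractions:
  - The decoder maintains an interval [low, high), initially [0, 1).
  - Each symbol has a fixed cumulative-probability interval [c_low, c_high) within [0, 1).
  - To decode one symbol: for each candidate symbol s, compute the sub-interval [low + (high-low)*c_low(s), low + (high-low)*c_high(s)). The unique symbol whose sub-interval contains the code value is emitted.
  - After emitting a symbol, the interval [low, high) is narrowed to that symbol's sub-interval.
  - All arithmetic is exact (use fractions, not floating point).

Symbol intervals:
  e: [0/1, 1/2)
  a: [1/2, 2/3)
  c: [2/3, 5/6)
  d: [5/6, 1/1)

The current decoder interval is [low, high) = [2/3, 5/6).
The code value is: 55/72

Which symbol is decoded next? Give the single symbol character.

Interval width = high − low = 5/6 − 2/3 = 1/6
Scaled code = (code − low) / width = (55/72 − 2/3) / 1/6 = 7/12
  e: [0/1, 1/2) 
  a: [1/2, 2/3) ← scaled code falls here ✓
  c: [2/3, 5/6) 
  d: [5/6, 1/1) 

Answer: a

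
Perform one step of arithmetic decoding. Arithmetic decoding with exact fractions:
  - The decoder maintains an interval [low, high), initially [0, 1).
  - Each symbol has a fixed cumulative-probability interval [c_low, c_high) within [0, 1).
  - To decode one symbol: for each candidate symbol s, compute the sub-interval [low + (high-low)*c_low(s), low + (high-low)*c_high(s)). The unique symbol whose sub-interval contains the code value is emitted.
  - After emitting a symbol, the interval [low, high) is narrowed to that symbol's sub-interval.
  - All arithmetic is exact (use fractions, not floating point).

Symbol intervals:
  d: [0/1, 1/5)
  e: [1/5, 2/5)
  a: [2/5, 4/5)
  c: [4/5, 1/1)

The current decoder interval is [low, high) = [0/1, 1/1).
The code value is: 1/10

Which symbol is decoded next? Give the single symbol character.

Answer: d

Derivation:
Interval width = high − low = 1/1 − 0/1 = 1/1
Scaled code = (code − low) / width = (1/10 − 0/1) / 1/1 = 1/10
  d: [0/1, 1/5) ← scaled code falls here ✓
  e: [1/5, 2/5) 
  a: [2/5, 4/5) 
  c: [4/5, 1/1) 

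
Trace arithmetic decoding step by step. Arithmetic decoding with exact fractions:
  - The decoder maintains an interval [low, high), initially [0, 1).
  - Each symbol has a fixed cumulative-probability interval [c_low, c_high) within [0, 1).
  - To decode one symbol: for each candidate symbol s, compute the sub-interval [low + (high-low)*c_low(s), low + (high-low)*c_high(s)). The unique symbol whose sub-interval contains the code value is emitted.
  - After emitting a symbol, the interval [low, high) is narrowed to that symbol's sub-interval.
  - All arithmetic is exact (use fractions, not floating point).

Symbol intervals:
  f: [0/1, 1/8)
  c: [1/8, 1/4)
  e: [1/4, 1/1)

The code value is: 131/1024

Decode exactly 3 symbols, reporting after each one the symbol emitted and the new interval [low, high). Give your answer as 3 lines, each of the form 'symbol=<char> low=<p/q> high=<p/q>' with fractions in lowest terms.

Step 1: interval [0/1, 1/1), width = 1/1 - 0/1 = 1/1
  'f': [0/1 + 1/1*0/1, 0/1 + 1/1*1/8) = [0/1, 1/8)
  'c': [0/1 + 1/1*1/8, 0/1 + 1/1*1/4) = [1/8, 1/4) <- contains code 131/1024
  'e': [0/1 + 1/1*1/4, 0/1 + 1/1*1/1) = [1/4, 1/1)
  emit 'c', narrow to [1/8, 1/4)
Step 2: interval [1/8, 1/4), width = 1/4 - 1/8 = 1/8
  'f': [1/8 + 1/8*0/1, 1/8 + 1/8*1/8) = [1/8, 9/64) <- contains code 131/1024
  'c': [1/8 + 1/8*1/8, 1/8 + 1/8*1/4) = [9/64, 5/32)
  'e': [1/8 + 1/8*1/4, 1/8 + 1/8*1/1) = [5/32, 1/4)
  emit 'f', narrow to [1/8, 9/64)
Step 3: interval [1/8, 9/64), width = 9/64 - 1/8 = 1/64
  'f': [1/8 + 1/64*0/1, 1/8 + 1/64*1/8) = [1/8, 65/512)
  'c': [1/8 + 1/64*1/8, 1/8 + 1/64*1/4) = [65/512, 33/256) <- contains code 131/1024
  'e': [1/8 + 1/64*1/4, 1/8 + 1/64*1/1) = [33/256, 9/64)
  emit 'c', narrow to [65/512, 33/256)

Answer: symbol=c low=1/8 high=1/4
symbol=f low=1/8 high=9/64
symbol=c low=65/512 high=33/256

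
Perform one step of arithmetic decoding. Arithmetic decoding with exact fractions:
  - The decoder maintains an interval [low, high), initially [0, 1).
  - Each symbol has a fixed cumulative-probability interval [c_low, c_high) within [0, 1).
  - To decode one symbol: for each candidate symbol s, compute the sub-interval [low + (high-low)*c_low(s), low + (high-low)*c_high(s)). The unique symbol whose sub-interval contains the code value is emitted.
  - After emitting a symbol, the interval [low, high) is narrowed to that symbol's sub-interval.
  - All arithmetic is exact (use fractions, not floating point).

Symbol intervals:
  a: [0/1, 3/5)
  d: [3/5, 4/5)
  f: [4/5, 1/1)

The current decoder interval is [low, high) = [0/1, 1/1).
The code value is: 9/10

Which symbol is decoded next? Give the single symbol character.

Answer: f

Derivation:
Interval width = high − low = 1/1 − 0/1 = 1/1
Scaled code = (code − low) / width = (9/10 − 0/1) / 1/1 = 9/10
  a: [0/1, 3/5) 
  d: [3/5, 4/5) 
  f: [4/5, 1/1) ← scaled code falls here ✓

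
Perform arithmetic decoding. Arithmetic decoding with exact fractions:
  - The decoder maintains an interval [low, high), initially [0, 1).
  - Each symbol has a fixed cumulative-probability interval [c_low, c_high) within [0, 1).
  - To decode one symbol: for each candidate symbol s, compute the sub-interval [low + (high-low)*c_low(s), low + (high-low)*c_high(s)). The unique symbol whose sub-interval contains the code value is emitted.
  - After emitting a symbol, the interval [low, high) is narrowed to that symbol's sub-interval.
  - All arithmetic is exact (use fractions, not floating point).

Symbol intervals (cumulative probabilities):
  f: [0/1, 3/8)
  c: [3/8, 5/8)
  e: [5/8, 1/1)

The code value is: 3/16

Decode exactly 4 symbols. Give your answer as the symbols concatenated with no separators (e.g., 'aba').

Answer: fccc

Derivation:
Step 1: interval [0/1, 1/1), width = 1/1 - 0/1 = 1/1
  'f': [0/1 + 1/1*0/1, 0/1 + 1/1*3/8) = [0/1, 3/8) <- contains code 3/16
  'c': [0/1 + 1/1*3/8, 0/1 + 1/1*5/8) = [3/8, 5/8)
  'e': [0/1 + 1/1*5/8, 0/1 + 1/1*1/1) = [5/8, 1/1)
  emit 'f', narrow to [0/1, 3/8)
Step 2: interval [0/1, 3/8), width = 3/8 - 0/1 = 3/8
  'f': [0/1 + 3/8*0/1, 0/1 + 3/8*3/8) = [0/1, 9/64)
  'c': [0/1 + 3/8*3/8, 0/1 + 3/8*5/8) = [9/64, 15/64) <- contains code 3/16
  'e': [0/1 + 3/8*5/8, 0/1 + 3/8*1/1) = [15/64, 3/8)
  emit 'c', narrow to [9/64, 15/64)
Step 3: interval [9/64, 15/64), width = 15/64 - 9/64 = 3/32
  'f': [9/64 + 3/32*0/1, 9/64 + 3/32*3/8) = [9/64, 45/256)
  'c': [9/64 + 3/32*3/8, 9/64 + 3/32*5/8) = [45/256, 51/256) <- contains code 3/16
  'e': [9/64 + 3/32*5/8, 9/64 + 3/32*1/1) = [51/256, 15/64)
  emit 'c', narrow to [45/256, 51/256)
Step 4: interval [45/256, 51/256), width = 51/256 - 45/256 = 3/128
  'f': [45/256 + 3/128*0/1, 45/256 + 3/128*3/8) = [45/256, 189/1024)
  'c': [45/256 + 3/128*3/8, 45/256 + 3/128*5/8) = [189/1024, 195/1024) <- contains code 3/16
  'e': [45/256 + 3/128*5/8, 45/256 + 3/128*1/1) = [195/1024, 51/256)
  emit 'c', narrow to [189/1024, 195/1024)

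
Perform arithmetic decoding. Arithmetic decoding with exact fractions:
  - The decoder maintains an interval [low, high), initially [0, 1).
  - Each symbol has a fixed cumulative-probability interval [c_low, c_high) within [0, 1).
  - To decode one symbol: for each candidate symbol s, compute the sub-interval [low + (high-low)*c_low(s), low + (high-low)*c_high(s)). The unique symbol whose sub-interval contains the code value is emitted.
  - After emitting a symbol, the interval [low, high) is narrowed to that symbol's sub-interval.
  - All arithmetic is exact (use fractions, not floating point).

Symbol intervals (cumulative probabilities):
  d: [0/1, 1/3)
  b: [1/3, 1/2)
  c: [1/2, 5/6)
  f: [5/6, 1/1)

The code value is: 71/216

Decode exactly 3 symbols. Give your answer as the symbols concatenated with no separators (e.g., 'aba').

Answer: dff

Derivation:
Step 1: interval [0/1, 1/1), width = 1/1 - 0/1 = 1/1
  'd': [0/1 + 1/1*0/1, 0/1 + 1/1*1/3) = [0/1, 1/3) <- contains code 71/216
  'b': [0/1 + 1/1*1/3, 0/1 + 1/1*1/2) = [1/3, 1/2)
  'c': [0/1 + 1/1*1/2, 0/1 + 1/1*5/6) = [1/2, 5/6)
  'f': [0/1 + 1/1*5/6, 0/1 + 1/1*1/1) = [5/6, 1/1)
  emit 'd', narrow to [0/1, 1/3)
Step 2: interval [0/1, 1/3), width = 1/3 - 0/1 = 1/3
  'd': [0/1 + 1/3*0/1, 0/1 + 1/3*1/3) = [0/1, 1/9)
  'b': [0/1 + 1/3*1/3, 0/1 + 1/3*1/2) = [1/9, 1/6)
  'c': [0/1 + 1/3*1/2, 0/1 + 1/3*5/6) = [1/6, 5/18)
  'f': [0/1 + 1/3*5/6, 0/1 + 1/3*1/1) = [5/18, 1/3) <- contains code 71/216
  emit 'f', narrow to [5/18, 1/3)
Step 3: interval [5/18, 1/3), width = 1/3 - 5/18 = 1/18
  'd': [5/18 + 1/18*0/1, 5/18 + 1/18*1/3) = [5/18, 8/27)
  'b': [5/18 + 1/18*1/3, 5/18 + 1/18*1/2) = [8/27, 11/36)
  'c': [5/18 + 1/18*1/2, 5/18 + 1/18*5/6) = [11/36, 35/108)
  'f': [5/18 + 1/18*5/6, 5/18 + 1/18*1/1) = [35/108, 1/3) <- contains code 71/216
  emit 'f', narrow to [35/108, 1/3)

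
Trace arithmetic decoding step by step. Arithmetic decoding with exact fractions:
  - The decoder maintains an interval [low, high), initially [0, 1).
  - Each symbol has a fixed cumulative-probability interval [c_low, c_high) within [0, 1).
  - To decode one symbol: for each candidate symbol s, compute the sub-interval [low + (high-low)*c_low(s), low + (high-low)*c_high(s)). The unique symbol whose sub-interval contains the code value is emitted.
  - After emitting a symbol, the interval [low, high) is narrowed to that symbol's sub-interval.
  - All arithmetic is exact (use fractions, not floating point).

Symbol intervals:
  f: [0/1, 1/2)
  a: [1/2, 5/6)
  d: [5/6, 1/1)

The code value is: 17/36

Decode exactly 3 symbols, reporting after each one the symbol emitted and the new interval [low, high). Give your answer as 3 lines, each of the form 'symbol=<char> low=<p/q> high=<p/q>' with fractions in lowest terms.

Step 1: interval [0/1, 1/1), width = 1/1 - 0/1 = 1/1
  'f': [0/1 + 1/1*0/1, 0/1 + 1/1*1/2) = [0/1, 1/2) <- contains code 17/36
  'a': [0/1 + 1/1*1/2, 0/1 + 1/1*5/6) = [1/2, 5/6)
  'd': [0/1 + 1/1*5/6, 0/1 + 1/1*1/1) = [5/6, 1/1)
  emit 'f', narrow to [0/1, 1/2)
Step 2: interval [0/1, 1/2), width = 1/2 - 0/1 = 1/2
  'f': [0/1 + 1/2*0/1, 0/1 + 1/2*1/2) = [0/1, 1/4)
  'a': [0/1 + 1/2*1/2, 0/1 + 1/2*5/6) = [1/4, 5/12)
  'd': [0/1 + 1/2*5/6, 0/1 + 1/2*1/1) = [5/12, 1/2) <- contains code 17/36
  emit 'd', narrow to [5/12, 1/2)
Step 3: interval [5/12, 1/2), width = 1/2 - 5/12 = 1/12
  'f': [5/12 + 1/12*0/1, 5/12 + 1/12*1/2) = [5/12, 11/24)
  'a': [5/12 + 1/12*1/2, 5/12 + 1/12*5/6) = [11/24, 35/72) <- contains code 17/36
  'd': [5/12 + 1/12*5/6, 5/12 + 1/12*1/1) = [35/72, 1/2)
  emit 'a', narrow to [11/24, 35/72)

Answer: symbol=f low=0/1 high=1/2
symbol=d low=5/12 high=1/2
symbol=a low=11/24 high=35/72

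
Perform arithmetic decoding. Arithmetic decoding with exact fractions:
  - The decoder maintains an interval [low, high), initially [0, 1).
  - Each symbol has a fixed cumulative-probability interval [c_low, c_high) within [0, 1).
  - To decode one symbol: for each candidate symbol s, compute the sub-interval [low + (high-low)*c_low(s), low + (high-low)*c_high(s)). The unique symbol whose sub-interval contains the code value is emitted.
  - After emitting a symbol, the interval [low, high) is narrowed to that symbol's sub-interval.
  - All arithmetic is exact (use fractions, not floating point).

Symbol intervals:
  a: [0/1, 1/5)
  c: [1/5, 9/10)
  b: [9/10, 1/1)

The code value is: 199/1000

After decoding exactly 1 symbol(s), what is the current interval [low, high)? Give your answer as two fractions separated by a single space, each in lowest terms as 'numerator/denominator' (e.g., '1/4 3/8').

Answer: 0/1 1/5

Derivation:
Step 1: interval [0/1, 1/1), width = 1/1 - 0/1 = 1/1
  'a': [0/1 + 1/1*0/1, 0/1 + 1/1*1/5) = [0/1, 1/5) <- contains code 199/1000
  'c': [0/1 + 1/1*1/5, 0/1 + 1/1*9/10) = [1/5, 9/10)
  'b': [0/1 + 1/1*9/10, 0/1 + 1/1*1/1) = [9/10, 1/1)
  emit 'a', narrow to [0/1, 1/5)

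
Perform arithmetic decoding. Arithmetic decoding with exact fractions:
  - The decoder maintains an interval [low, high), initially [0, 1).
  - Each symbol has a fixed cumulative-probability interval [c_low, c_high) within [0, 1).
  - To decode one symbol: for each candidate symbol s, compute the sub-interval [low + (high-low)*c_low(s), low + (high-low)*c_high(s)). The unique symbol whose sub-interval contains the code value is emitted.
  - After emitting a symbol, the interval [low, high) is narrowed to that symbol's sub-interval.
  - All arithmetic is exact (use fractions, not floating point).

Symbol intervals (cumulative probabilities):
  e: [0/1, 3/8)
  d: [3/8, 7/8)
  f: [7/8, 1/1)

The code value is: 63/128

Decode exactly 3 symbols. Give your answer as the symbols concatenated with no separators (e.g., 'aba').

Answer: ded

Derivation:
Step 1: interval [0/1, 1/1), width = 1/1 - 0/1 = 1/1
  'e': [0/1 + 1/1*0/1, 0/1 + 1/1*3/8) = [0/1, 3/8)
  'd': [0/1 + 1/1*3/8, 0/1 + 1/1*7/8) = [3/8, 7/8) <- contains code 63/128
  'f': [0/1 + 1/1*7/8, 0/1 + 1/1*1/1) = [7/8, 1/1)
  emit 'd', narrow to [3/8, 7/8)
Step 2: interval [3/8, 7/8), width = 7/8 - 3/8 = 1/2
  'e': [3/8 + 1/2*0/1, 3/8 + 1/2*3/8) = [3/8, 9/16) <- contains code 63/128
  'd': [3/8 + 1/2*3/8, 3/8 + 1/2*7/8) = [9/16, 13/16)
  'f': [3/8 + 1/2*7/8, 3/8 + 1/2*1/1) = [13/16, 7/8)
  emit 'e', narrow to [3/8, 9/16)
Step 3: interval [3/8, 9/16), width = 9/16 - 3/8 = 3/16
  'e': [3/8 + 3/16*0/1, 3/8 + 3/16*3/8) = [3/8, 57/128)
  'd': [3/8 + 3/16*3/8, 3/8 + 3/16*7/8) = [57/128, 69/128) <- contains code 63/128
  'f': [3/8 + 3/16*7/8, 3/8 + 3/16*1/1) = [69/128, 9/16)
  emit 'd', narrow to [57/128, 69/128)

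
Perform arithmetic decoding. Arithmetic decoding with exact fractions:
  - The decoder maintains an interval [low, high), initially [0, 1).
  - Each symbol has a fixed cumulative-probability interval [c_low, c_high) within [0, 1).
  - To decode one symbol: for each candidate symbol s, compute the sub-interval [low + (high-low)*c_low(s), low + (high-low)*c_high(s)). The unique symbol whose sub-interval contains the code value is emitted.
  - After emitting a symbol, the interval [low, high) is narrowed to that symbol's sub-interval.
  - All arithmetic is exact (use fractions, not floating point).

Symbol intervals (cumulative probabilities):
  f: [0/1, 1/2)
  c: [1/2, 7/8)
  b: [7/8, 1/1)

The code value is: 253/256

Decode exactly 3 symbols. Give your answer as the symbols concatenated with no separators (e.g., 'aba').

Answer: bbf

Derivation:
Step 1: interval [0/1, 1/1), width = 1/1 - 0/1 = 1/1
  'f': [0/1 + 1/1*0/1, 0/1 + 1/1*1/2) = [0/1, 1/2)
  'c': [0/1 + 1/1*1/2, 0/1 + 1/1*7/8) = [1/2, 7/8)
  'b': [0/1 + 1/1*7/8, 0/1 + 1/1*1/1) = [7/8, 1/1) <- contains code 253/256
  emit 'b', narrow to [7/8, 1/1)
Step 2: interval [7/8, 1/1), width = 1/1 - 7/8 = 1/8
  'f': [7/8 + 1/8*0/1, 7/8 + 1/8*1/2) = [7/8, 15/16)
  'c': [7/8 + 1/8*1/2, 7/8 + 1/8*7/8) = [15/16, 63/64)
  'b': [7/8 + 1/8*7/8, 7/8 + 1/8*1/1) = [63/64, 1/1) <- contains code 253/256
  emit 'b', narrow to [63/64, 1/1)
Step 3: interval [63/64, 1/1), width = 1/1 - 63/64 = 1/64
  'f': [63/64 + 1/64*0/1, 63/64 + 1/64*1/2) = [63/64, 127/128) <- contains code 253/256
  'c': [63/64 + 1/64*1/2, 63/64 + 1/64*7/8) = [127/128, 511/512)
  'b': [63/64 + 1/64*7/8, 63/64 + 1/64*1/1) = [511/512, 1/1)
  emit 'f', narrow to [63/64, 127/128)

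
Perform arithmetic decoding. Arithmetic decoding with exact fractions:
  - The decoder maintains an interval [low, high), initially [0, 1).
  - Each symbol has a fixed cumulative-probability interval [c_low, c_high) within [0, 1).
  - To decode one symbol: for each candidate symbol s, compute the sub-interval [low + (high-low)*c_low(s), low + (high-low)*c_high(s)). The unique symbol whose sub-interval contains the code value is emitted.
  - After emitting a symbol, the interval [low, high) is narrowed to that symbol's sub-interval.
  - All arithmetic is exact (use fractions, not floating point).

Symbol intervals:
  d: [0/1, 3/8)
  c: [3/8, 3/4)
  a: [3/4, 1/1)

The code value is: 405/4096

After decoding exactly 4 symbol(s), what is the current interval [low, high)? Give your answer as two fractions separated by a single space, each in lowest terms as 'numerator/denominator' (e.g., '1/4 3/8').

Step 1: interval [0/1, 1/1), width = 1/1 - 0/1 = 1/1
  'd': [0/1 + 1/1*0/1, 0/1 + 1/1*3/8) = [0/1, 3/8) <- contains code 405/4096
  'c': [0/1 + 1/1*3/8, 0/1 + 1/1*3/4) = [3/8, 3/4)
  'a': [0/1 + 1/1*3/4, 0/1 + 1/1*1/1) = [3/4, 1/1)
  emit 'd', narrow to [0/1, 3/8)
Step 2: interval [0/1, 3/8), width = 3/8 - 0/1 = 3/8
  'd': [0/1 + 3/8*0/1, 0/1 + 3/8*3/8) = [0/1, 9/64) <- contains code 405/4096
  'c': [0/1 + 3/8*3/8, 0/1 + 3/8*3/4) = [9/64, 9/32)
  'a': [0/1 + 3/8*3/4, 0/1 + 3/8*1/1) = [9/32, 3/8)
  emit 'd', narrow to [0/1, 9/64)
Step 3: interval [0/1, 9/64), width = 9/64 - 0/1 = 9/64
  'd': [0/1 + 9/64*0/1, 0/1 + 9/64*3/8) = [0/1, 27/512)
  'c': [0/1 + 9/64*3/8, 0/1 + 9/64*3/4) = [27/512, 27/256) <- contains code 405/4096
  'a': [0/1 + 9/64*3/4, 0/1 + 9/64*1/1) = [27/256, 9/64)
  emit 'c', narrow to [27/512, 27/256)
Step 4: interval [27/512, 27/256), width = 27/256 - 27/512 = 27/512
  'd': [27/512 + 27/512*0/1, 27/512 + 27/512*3/8) = [27/512, 297/4096)
  'c': [27/512 + 27/512*3/8, 27/512 + 27/512*3/4) = [297/4096, 189/2048)
  'a': [27/512 + 27/512*3/4, 27/512 + 27/512*1/1) = [189/2048, 27/256) <- contains code 405/4096
  emit 'a', narrow to [189/2048, 27/256)

Answer: 189/2048 27/256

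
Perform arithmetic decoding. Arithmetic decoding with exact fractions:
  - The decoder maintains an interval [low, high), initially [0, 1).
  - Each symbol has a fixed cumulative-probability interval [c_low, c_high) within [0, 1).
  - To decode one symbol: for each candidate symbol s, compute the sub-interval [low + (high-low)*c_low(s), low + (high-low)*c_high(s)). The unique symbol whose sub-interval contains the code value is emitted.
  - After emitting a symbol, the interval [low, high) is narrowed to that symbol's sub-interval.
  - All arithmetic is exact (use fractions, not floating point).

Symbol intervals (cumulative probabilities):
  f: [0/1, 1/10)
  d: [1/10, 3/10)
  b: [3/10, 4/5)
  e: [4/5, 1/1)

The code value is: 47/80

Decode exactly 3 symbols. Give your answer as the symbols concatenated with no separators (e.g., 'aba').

Step 1: interval [0/1, 1/1), width = 1/1 - 0/1 = 1/1
  'f': [0/1 + 1/1*0/1, 0/1 + 1/1*1/10) = [0/1, 1/10)
  'd': [0/1 + 1/1*1/10, 0/1 + 1/1*3/10) = [1/10, 3/10)
  'b': [0/1 + 1/1*3/10, 0/1 + 1/1*4/5) = [3/10, 4/5) <- contains code 47/80
  'e': [0/1 + 1/1*4/5, 0/1 + 1/1*1/1) = [4/5, 1/1)
  emit 'b', narrow to [3/10, 4/5)
Step 2: interval [3/10, 4/5), width = 4/5 - 3/10 = 1/2
  'f': [3/10 + 1/2*0/1, 3/10 + 1/2*1/10) = [3/10, 7/20)
  'd': [3/10 + 1/2*1/10, 3/10 + 1/2*3/10) = [7/20, 9/20)
  'b': [3/10 + 1/2*3/10, 3/10 + 1/2*4/5) = [9/20, 7/10) <- contains code 47/80
  'e': [3/10 + 1/2*4/5, 3/10 + 1/2*1/1) = [7/10, 4/5)
  emit 'b', narrow to [9/20, 7/10)
Step 3: interval [9/20, 7/10), width = 7/10 - 9/20 = 1/4
  'f': [9/20 + 1/4*0/1, 9/20 + 1/4*1/10) = [9/20, 19/40)
  'd': [9/20 + 1/4*1/10, 9/20 + 1/4*3/10) = [19/40, 21/40)
  'b': [9/20 + 1/4*3/10, 9/20 + 1/4*4/5) = [21/40, 13/20) <- contains code 47/80
  'e': [9/20 + 1/4*4/5, 9/20 + 1/4*1/1) = [13/20, 7/10)
  emit 'b', narrow to [21/40, 13/20)

Answer: bbb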